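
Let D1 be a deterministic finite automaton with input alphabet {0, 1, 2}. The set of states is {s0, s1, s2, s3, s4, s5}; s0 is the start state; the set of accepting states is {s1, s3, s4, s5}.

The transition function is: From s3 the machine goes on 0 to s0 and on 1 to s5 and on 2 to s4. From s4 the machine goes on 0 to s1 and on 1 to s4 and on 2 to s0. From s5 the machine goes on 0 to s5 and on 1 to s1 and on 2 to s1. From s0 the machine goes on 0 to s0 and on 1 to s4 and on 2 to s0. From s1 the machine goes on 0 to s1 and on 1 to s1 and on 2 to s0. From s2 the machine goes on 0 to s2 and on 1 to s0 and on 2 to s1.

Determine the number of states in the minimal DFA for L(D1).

2

First remove the unreachable states {s2,s3,s5}; 3 states remain.
Initial partition by acceptance: {s1,s4} | {s0}.
Stable partition: {s1,s4} | {s0} — 2 equivalence classes.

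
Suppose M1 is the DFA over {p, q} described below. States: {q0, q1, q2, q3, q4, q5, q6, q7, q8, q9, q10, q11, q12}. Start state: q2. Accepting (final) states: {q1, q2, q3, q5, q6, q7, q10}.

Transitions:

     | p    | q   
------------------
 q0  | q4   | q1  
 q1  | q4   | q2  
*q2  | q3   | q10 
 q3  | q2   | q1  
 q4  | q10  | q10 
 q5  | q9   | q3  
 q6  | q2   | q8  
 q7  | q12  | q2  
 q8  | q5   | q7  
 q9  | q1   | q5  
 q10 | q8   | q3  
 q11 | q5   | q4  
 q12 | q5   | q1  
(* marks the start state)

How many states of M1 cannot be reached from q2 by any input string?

No path from q2 leads to q0, q6, q11; the other 10 states are all reachable.

3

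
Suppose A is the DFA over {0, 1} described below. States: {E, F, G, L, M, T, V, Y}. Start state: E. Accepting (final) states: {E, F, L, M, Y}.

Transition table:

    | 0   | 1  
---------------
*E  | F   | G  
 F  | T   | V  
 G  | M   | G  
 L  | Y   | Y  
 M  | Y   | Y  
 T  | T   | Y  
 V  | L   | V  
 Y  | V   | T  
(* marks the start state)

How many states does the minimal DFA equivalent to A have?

6

All states are reachable from the start state.
Start with accepting vs non-accepting: {E,F,L,M,Y} | {G,T,V}.
Split {E,F,L,M,Y} by δ(·,0) → {E,L,M} and {F,Y}.
Split {E,L,M} by δ(·,1) → {L,M} and {E}.
On input 0, block {G,T,V} splits into {G,V} and {T}.
Refine {F,Y} on symbol 0: members go to different blocks, giving {Y} and {F}.
The partition is now stable with 6 blocks: {L,M} | {G,V} | {Y} | {E} | {T} | {F}.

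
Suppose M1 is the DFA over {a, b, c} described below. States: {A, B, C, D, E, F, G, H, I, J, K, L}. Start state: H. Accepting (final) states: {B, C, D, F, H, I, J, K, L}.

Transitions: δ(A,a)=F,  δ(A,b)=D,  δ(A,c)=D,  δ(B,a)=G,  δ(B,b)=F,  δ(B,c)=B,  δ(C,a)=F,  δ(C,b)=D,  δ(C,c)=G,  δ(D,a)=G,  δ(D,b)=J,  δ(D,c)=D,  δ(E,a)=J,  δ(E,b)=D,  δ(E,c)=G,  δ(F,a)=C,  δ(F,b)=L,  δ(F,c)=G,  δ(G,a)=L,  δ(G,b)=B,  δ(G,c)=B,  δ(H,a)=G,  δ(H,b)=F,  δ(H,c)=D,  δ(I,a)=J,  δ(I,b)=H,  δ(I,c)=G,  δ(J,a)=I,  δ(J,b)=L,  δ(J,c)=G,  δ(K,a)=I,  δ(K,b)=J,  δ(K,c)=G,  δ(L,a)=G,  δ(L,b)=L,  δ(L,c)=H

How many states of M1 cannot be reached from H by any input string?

3

BFS from H reaches {B, C, D, F, G, H, I, J, L}; the 3 state(s) A, E, K are never visited.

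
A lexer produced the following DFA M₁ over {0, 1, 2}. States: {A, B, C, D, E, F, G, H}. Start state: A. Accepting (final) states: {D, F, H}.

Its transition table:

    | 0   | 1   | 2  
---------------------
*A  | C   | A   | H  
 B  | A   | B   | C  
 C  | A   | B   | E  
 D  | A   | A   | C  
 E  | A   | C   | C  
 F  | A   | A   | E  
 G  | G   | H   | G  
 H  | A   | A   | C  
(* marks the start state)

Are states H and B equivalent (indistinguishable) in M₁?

No

First remove the unreachable states {D,F,G}; 5 states remain.
Start with accepting vs non-accepting: {H} | {A,B,C,E}.
On input 2, block {A,B,C,E} splits into {B,C,E} and {A}.
Stable partition: {H} | {B,C,E} | {A} — 3 equivalence classes.
H and B end up in different blocks, so they are distinguishable. For instance, the string 'ε' is accepted from only H.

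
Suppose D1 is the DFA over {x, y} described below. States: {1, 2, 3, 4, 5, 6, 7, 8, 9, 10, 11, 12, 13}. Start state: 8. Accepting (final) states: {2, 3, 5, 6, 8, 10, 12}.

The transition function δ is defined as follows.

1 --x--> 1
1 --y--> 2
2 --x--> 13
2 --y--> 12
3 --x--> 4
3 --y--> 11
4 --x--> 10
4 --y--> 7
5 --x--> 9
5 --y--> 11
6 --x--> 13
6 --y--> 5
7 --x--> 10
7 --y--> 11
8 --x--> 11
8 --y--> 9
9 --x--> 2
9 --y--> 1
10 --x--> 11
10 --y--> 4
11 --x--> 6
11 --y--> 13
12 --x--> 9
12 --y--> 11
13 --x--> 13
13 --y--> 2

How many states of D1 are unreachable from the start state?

No path from 8 leads to 3, 4, 7, 10; the other 9 states are all reachable.

4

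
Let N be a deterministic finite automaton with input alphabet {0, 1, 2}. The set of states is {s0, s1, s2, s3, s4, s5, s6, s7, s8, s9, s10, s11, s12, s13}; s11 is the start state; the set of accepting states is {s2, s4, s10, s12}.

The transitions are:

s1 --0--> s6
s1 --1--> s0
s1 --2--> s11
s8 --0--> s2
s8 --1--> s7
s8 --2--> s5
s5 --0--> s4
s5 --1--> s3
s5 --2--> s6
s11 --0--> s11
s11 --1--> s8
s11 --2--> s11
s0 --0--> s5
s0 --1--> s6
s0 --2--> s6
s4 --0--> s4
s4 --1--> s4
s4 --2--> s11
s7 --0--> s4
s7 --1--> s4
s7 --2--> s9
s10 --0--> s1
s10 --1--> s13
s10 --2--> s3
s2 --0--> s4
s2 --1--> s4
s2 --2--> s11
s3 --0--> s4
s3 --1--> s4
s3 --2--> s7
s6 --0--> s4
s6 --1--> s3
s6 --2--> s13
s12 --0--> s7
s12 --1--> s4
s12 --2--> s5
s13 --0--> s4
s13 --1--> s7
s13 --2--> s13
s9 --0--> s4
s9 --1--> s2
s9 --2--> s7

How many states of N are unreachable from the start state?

4

Starting at s11 and following transitions, the reachable set is {s2, s3, s4, s5, s6, s7, s8, s9, s11, s13}. That leaves s0, s1, s10, s12 unreachable — 4 in total.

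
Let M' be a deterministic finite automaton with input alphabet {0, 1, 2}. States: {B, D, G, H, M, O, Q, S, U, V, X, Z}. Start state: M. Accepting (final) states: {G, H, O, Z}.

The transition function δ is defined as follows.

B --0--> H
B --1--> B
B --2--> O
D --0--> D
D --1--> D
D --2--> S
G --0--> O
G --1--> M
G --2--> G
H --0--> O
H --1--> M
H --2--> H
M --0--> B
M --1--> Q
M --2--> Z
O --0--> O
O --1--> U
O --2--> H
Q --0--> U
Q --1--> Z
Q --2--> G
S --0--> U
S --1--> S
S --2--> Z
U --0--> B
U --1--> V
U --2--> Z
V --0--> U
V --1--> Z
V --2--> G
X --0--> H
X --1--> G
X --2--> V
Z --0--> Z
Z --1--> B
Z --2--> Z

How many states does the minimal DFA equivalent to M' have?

5

Reachable states from the start: {B,G,H,M,O,Q,U,V,Z}. Unreachable: {D,S,X} — drop them.
Start with accepting vs non-accepting: {G,H,O,Z} | {B,M,Q,U,V}.
Split {B,M,Q,U,V} by δ(·,0) → {M,Q,U,V} and {B}.
On input 1, block {G,H,O,Z} splits into {G,H,O} and {Z}.
Refine {M,Q,U,V} on symbol 0: members go to different blocks, giving {Q,V} and {M,U}.
No further refinement is possible. Final partition (5 blocks): {G,H,O} | {Q,V} | {B} | {Z} | {M,U}.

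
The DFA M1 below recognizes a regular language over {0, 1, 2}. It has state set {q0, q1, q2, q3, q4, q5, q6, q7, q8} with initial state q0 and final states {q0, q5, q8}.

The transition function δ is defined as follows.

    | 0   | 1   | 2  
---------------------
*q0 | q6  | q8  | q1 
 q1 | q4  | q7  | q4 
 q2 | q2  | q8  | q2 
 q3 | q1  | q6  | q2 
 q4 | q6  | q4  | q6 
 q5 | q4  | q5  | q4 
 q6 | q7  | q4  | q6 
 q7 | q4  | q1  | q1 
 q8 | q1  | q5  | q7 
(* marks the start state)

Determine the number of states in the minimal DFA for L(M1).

First remove the unreachable states {q2,q3}; 7 states remain.
Initial partition by acceptance: {q0,q5,q8} | {q1,q4,q6,q7}.
The partition is now stable with 2 blocks: {q0,q5,q8} | {q1,q4,q6,q7}.

2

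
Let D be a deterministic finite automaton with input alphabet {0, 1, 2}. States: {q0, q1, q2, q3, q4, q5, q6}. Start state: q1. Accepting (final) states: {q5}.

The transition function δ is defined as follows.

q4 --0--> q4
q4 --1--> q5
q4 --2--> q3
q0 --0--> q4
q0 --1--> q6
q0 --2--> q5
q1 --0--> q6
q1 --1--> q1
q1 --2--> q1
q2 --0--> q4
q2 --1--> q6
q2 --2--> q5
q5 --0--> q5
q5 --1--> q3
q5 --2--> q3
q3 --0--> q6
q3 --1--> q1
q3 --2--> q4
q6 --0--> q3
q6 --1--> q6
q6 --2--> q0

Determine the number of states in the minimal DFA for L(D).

States {q2} cannot be reached from the start state, so discard them.
Initial partition by acceptance: {q5} | {q0,q1,q3,q4,q6}.
On input 1, block {q0,q1,q3,q4,q6} splits into {q0,q1,q3,q6} and {q4}.
Refine {q0,q1,q3,q6} on symbol 0: members go to different blocks, giving {q1,q3,q6} and {q0}.
Refine {q1,q3,q6} on symbol 2: members go to different blocks, giving {q1} and {q3} and {q6}.
The partition is now stable with 6 blocks: {q5} | {q1} | {q4} | {q0} | {q3} | {q6}.

6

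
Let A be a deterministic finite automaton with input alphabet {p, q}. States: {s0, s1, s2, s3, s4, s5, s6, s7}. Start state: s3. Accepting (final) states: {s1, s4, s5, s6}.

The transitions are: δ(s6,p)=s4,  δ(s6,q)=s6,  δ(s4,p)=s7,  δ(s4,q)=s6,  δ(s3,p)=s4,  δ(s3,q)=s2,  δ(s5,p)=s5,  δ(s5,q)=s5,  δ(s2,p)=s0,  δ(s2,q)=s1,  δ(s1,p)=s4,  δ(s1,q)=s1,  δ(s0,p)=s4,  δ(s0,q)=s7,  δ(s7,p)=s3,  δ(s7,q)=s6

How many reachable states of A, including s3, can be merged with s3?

2

Reachable states from the start: {s0,s1,s2,s3,s4,s6,s7}. Unreachable: {s5} — drop them.
Start with accepting vs non-accepting: {s1,s4,s6} | {s0,s2,s3,s7}.
Refine {s1,s4,s6} on symbol p: members go to different blocks, giving {s1,s6} and {s4}.
Refine {s0,s2,s3,s7} on symbol p: members go to different blocks, giving {s0,s3} and {s2,s7}.
No further refinement is possible. Final partition (4 blocks): {s1,s6} | {s0,s3} | {s4} | {s2,s7}.
State s3 belongs to the block {s0,s3}, which has 2 states.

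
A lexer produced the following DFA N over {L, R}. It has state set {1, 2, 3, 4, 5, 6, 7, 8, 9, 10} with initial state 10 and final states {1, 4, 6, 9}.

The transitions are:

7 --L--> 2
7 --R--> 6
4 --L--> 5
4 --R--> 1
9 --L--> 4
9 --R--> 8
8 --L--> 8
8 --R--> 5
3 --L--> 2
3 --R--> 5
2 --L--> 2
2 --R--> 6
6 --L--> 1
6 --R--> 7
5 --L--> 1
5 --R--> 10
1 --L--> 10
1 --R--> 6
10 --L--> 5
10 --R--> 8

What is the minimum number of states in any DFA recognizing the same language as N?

First remove the unreachable states {3,4,9}; 7 states remain.
P0 = {1,6} | {2,5,7,8,10}.
On input L, block {1,6} splits into {1} and {6}.
Refine {2,5,7,8,10} on symbol L: members go to different blocks, giving {2,7,8,10} and {5}.
Split {2,7,8,10} by δ(·,L) → {2,7,8} and {10}.
Refine {2,7,8} on symbol R: members go to different blocks, giving {2,7} and {8}.
No further refinement is possible. Final partition (6 blocks): {1} | {2,7} | {6} | {5} | {10} | {8}.

6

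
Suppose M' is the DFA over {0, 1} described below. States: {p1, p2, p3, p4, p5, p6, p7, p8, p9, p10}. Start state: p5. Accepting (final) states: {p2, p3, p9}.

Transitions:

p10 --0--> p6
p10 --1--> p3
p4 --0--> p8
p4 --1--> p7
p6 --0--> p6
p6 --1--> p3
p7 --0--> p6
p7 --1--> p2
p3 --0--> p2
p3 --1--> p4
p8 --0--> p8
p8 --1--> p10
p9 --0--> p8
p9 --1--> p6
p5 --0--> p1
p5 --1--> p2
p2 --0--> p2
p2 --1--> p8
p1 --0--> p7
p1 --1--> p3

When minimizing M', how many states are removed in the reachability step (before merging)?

1

No path from p5 leads to p9; the other 9 states are all reachable.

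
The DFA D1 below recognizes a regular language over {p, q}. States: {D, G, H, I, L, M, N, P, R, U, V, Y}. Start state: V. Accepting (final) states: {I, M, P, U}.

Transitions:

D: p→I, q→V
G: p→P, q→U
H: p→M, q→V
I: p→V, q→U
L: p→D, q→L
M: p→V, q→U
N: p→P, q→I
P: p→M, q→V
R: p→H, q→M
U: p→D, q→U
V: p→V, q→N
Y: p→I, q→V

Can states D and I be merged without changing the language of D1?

No

First remove the unreachable states {G,H,L,R,Y}; 7 states remain.
Initial partition by acceptance: {I,M,P,U} | {D,N,V}.
On input p, block {I,M,P,U} splits into {I,M,U} and {P}.
Split {D,N,V} by δ(·,p) → {D} and {V} and {N}.
On input p, block {I,M,U} splits into {I,M} and {U}.
No further refinement is possible. Final partition (6 blocks): {I,M} | {D} | {P} | {V} | {N} | {U}.
D and I end up in different blocks, so they are distinguishable. For instance, the string 'ε' is accepted from only I.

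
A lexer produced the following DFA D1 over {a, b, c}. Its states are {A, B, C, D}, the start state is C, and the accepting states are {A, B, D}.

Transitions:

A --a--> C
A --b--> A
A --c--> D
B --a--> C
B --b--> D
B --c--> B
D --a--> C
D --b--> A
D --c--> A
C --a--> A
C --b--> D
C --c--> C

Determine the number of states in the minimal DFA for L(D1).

2

Reachable states from the start: {A,C,D}. Unreachable: {B} — drop them.
Initial partition by acceptance: {A,D} | {C}.
The partition is now stable with 2 blocks: {A,D} | {C}.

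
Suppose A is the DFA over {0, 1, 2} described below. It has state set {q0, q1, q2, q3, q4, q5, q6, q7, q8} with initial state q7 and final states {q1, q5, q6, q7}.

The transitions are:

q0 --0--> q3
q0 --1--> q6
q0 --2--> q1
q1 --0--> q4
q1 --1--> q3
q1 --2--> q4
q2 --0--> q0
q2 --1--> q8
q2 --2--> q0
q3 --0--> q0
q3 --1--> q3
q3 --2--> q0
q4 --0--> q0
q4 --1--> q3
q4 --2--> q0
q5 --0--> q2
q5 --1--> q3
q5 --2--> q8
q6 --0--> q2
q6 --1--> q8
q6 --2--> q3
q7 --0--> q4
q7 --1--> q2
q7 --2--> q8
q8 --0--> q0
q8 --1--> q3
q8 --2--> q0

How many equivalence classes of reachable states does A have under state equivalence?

3

States {q5} cannot be reached from the start state, so discard them.
Start with accepting vs non-accepting: {q1,q6,q7} | {q0,q2,q3,q4,q8}.
On input 1, block {q0,q2,q3,q4,q8} splits into {q2,q3,q4,q8} and {q0}.
Stable partition: {q1,q6,q7} | {q2,q3,q4,q8} | {q0} — 3 equivalence classes.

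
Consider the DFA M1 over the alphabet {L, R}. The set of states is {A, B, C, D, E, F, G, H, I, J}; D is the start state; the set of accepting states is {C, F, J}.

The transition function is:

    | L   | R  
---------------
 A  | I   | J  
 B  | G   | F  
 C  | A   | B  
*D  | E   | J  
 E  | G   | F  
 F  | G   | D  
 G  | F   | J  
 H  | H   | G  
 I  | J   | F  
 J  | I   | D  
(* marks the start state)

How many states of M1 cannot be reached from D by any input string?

No path from D leads to A, B, C, H; the other 6 states are all reachable.

4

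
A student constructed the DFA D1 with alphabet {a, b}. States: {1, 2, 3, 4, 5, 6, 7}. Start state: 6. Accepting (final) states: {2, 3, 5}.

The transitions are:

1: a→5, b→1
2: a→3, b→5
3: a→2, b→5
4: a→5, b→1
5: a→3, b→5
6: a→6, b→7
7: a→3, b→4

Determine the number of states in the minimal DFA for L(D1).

All states are reachable from the start state.
Initial partition by acceptance: {2,3,5} | {1,4,6,7}.
On input a, block {1,4,6,7} splits into {1,4,7} and {6}.
The partition is now stable with 3 blocks: {2,3,5} | {1,4,7} | {6}.

3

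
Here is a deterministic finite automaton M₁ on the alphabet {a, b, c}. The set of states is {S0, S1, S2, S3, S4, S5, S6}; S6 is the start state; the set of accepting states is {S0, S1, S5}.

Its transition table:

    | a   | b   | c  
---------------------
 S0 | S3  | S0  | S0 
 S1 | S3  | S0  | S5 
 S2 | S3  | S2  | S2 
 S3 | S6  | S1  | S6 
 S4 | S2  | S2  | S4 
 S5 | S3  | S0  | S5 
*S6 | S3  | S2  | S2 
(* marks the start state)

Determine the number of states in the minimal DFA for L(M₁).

States {S4} cannot be reached from the start state, so discard them.
P0 = {S0,S1,S5} | {S2,S3,S6}.
On input b, block {S2,S3,S6} splits into {S2,S6} and {S3}.
The partition is now stable with 3 blocks: {S0,S1,S5} | {S2,S6} | {S3}.

3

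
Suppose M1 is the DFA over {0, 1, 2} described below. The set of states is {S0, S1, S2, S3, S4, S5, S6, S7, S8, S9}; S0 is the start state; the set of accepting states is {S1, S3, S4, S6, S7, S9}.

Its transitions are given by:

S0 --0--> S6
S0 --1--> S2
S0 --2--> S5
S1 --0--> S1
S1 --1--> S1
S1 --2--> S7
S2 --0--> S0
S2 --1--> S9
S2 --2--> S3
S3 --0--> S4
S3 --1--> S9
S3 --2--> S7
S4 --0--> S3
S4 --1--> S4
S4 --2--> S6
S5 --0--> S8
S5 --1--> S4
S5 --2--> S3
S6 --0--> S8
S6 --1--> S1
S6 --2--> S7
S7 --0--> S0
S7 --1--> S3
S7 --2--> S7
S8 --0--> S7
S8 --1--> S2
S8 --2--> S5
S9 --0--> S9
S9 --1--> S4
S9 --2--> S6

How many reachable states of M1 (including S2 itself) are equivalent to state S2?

Start with accepting vs non-accepting: {S1,S3,S4,S6,S7,S9} | {S0,S2,S5,S8}.
On input 0, block {S1,S3,S4,S6,S7,S9} splits into {S1,S3,S4,S9} and {S6,S7}.
Refine {S0,S2,S5,S8} on symbol 0: members go to different blocks, giving {S0,S8} and {S2,S5}.
The partition is now stable with 4 blocks: {S1,S3,S4,S9} | {S0,S8} | {S6,S7} | {S2,S5}.
The equivalence class containing S2 is {S2,S5}, of size 2.

2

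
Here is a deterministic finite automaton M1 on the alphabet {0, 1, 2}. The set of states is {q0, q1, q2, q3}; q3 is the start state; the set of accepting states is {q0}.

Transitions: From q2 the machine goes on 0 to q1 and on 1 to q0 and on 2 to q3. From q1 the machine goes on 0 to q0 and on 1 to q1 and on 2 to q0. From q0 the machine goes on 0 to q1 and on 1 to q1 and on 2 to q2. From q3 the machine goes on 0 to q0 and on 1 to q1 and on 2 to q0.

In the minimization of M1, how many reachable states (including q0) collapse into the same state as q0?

1

Every state is reachable, so we keep all 4.
Start with accepting vs non-accepting: {q0} | {q1,q2,q3}.
Split {q1,q2,q3} by δ(·,0) → {q1,q3} and {q2}.
Stable partition: {q0} | {q1,q3} | {q2} — 3 equivalence classes.
The equivalence class containing q0 is {q0}, of size 1.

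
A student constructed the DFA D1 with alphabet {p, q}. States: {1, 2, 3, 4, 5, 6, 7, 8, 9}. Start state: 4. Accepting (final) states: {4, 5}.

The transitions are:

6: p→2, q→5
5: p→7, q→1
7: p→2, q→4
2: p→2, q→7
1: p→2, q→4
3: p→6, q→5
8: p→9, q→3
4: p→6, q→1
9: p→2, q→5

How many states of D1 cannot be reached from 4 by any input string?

No path from 4 leads to 3, 8, 9; the other 6 states are all reachable.

3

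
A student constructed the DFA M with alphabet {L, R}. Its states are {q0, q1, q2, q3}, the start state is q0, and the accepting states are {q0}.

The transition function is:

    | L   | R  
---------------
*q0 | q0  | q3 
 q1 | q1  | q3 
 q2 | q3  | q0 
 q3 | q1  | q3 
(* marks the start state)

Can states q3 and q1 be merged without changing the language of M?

Yes

First remove the unreachable states {q2}; 3 states remain.
P0 = {q0} | {q1,q3}.
Stable partition: {q0} | {q1,q3} — 2 equivalence classes.
q3 and q1 lie in the same block of the stable partition, so they are equivalent — no string distinguishes them.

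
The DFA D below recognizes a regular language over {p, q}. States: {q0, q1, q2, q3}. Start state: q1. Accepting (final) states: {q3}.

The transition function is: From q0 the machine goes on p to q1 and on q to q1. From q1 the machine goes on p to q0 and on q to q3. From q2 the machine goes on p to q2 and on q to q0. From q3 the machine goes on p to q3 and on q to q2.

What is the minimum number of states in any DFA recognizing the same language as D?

4

P0 = {q3} | {q0,q1,q2}.
On input q, block {q0,q1,q2} splits into {q0,q2} and {q1}.
On input p, block {q0,q2} splits into {q0} and {q2}.
The partition is now stable with 4 blocks: {q3} | {q0} | {q1} | {q2}.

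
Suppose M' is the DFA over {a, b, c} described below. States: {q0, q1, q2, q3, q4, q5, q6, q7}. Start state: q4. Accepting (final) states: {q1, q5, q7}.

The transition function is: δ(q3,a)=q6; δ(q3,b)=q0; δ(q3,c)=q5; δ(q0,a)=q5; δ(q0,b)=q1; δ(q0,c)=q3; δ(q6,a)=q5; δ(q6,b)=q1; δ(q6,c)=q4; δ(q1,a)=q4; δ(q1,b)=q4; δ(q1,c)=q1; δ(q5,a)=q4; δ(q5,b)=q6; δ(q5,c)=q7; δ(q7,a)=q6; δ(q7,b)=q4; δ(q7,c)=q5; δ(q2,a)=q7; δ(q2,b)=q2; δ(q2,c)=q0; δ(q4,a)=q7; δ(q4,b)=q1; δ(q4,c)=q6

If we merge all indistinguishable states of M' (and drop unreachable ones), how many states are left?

2

Reachable states from the start: {q1,q4,q5,q6,q7}. Unreachable: {q0,q2,q3} — drop them.
P0 = {q1,q5,q7} | {q4,q6}.
Stable partition: {q1,q5,q7} | {q4,q6} — 2 equivalence classes.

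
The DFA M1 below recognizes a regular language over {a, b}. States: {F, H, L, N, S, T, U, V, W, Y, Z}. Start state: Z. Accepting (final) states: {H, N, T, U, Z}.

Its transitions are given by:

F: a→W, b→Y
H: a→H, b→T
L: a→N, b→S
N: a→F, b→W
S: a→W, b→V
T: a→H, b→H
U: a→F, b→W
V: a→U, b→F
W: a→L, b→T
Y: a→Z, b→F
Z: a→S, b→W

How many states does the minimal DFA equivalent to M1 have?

5

All states are reachable from the start state.
Start with accepting vs non-accepting: {H,N,T,U,Z} | {F,L,S,V,W,Y}.
Refine {H,N,T,U,Z} on symbol a: members go to different blocks, giving {N,U,Z} and {H,T}.
Refine {F,L,S,V,W,Y} on symbol a: members go to different blocks, giving {L,V,Y} and {F,S,W}.
Refine {F,S,W} on symbol a: members go to different blocks, giving {F,S} and {W}.
Stable partition: {N,U,Z} | {L,V,Y} | {H,T} | {F,S} | {W} — 5 equivalence classes.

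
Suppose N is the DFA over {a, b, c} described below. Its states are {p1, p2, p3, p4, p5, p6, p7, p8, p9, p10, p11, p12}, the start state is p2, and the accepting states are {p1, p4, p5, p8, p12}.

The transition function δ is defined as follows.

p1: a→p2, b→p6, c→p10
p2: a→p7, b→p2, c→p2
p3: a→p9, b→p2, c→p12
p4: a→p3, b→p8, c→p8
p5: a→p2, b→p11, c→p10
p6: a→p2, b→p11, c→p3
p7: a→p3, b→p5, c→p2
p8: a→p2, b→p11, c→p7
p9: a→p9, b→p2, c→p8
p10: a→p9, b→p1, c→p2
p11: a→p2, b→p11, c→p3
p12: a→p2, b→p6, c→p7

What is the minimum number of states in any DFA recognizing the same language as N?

States {p4} cannot be reached from the start state, so discard them.
Start with accepting vs non-accepting: {p1,p5,p8,p12} | {p2,p3,p6,p7,p9,p10,p11}.
Refine {p2,p3,p6,p7,p9,p10,p11} on symbol b: members go to different blocks, giving {p2,p3,p6,p9,p11} and {p7,p10}.
On input a, block {p2,p3,p6,p9,p11} splits into {p3,p6,p9,p11} and {p2}.
Refine {p3,p6,p9,p11} on symbol a: members go to different blocks, giving {p3,p9} and {p6,p11}.
No further refinement is possible. Final partition (5 blocks): {p1,p5,p8,p12} | {p3,p9} | {p7,p10} | {p2} | {p6,p11}.

5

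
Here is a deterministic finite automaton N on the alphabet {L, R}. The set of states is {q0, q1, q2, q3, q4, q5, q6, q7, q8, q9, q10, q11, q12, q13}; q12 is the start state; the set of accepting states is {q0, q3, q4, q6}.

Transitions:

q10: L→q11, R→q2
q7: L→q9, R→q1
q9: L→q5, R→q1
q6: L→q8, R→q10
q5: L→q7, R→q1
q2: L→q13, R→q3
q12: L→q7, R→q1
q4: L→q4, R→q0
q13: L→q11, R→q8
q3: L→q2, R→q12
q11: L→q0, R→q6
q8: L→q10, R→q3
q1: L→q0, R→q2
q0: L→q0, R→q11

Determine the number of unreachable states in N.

1

Starting at q12 and following transitions, the reachable set is {q0, q1, q2, q3, q5, q6, q7, q8, q9, q10, q11, q12, q13}. That leaves q4 unreachable — 1 in total.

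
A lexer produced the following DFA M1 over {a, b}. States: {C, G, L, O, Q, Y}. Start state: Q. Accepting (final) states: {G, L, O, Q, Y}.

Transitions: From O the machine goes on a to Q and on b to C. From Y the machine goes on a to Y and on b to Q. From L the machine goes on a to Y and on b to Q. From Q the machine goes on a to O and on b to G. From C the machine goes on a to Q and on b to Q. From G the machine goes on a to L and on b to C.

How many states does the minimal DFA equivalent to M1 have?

All states are reachable from the start state.
Initial partition by acceptance: {G,L,O,Q,Y} | {C}.
Split {G,L,O,Q,Y} by δ(·,b) → {L,Q,Y} and {G,O}.
Split {L,Q,Y} by δ(·,a) → {L,Y} and {Q}.
Refine {G,O} on symbol a: members go to different blocks, giving {O} and {G}.
Stable partition: {L,Y} | {C} | {O} | {Q} | {G} — 5 equivalence classes.

5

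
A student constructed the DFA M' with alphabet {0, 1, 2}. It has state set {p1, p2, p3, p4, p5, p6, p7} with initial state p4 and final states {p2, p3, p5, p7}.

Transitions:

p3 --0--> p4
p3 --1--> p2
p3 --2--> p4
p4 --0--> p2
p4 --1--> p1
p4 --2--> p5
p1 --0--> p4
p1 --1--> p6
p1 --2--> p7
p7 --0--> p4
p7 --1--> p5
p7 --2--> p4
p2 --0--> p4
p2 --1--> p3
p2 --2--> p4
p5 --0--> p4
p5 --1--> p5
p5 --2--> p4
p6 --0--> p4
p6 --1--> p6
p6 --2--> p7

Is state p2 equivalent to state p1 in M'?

No

Every state is reachable, so we keep all 7.
Start with accepting vs non-accepting: {p2,p3,p5,p7} | {p1,p4,p6}.
Refine {p1,p4,p6} on symbol 0: members go to different blocks, giving {p1,p6} and {p4}.
No further refinement is possible. Final partition (3 blocks): {p2,p3,p5,p7} | {p1,p6} | {p4}.
p2 and p1 end up in different blocks, so they are distinguishable. For instance, the string 'ε' is accepted from only p2.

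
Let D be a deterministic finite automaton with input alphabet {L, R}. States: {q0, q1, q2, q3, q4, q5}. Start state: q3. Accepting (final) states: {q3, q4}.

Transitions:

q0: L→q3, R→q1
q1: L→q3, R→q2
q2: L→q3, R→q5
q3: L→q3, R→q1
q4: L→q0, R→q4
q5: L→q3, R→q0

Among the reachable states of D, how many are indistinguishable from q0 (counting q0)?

4

First remove the unreachable states {q4}; 5 states remain.
Start with accepting vs non-accepting: {q3} | {q0,q1,q2,q5}.
No further refinement is possible. Final partition (2 blocks): {q3} | {q0,q1,q2,q5}.
The equivalence class containing q0 is {q0,q1,q2,q5}, of size 4.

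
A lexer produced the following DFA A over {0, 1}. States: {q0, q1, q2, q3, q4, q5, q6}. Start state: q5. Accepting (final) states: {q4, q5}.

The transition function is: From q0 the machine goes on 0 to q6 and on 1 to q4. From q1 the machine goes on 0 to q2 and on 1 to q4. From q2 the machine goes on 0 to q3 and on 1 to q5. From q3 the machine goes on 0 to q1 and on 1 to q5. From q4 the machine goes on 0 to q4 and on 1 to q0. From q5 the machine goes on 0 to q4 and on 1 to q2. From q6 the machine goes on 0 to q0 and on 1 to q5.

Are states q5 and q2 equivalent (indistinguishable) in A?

Every state is reachable, so we keep all 7.
Initial partition by acceptance: {q4,q5} | {q0,q1,q2,q3,q6}.
The partition is now stable with 2 blocks: {q4,q5} | {q0,q1,q2,q3,q6}.
q5 and q2 end up in different blocks, so they are distinguishable. For instance, the string 'ε' is accepted from only q5.

No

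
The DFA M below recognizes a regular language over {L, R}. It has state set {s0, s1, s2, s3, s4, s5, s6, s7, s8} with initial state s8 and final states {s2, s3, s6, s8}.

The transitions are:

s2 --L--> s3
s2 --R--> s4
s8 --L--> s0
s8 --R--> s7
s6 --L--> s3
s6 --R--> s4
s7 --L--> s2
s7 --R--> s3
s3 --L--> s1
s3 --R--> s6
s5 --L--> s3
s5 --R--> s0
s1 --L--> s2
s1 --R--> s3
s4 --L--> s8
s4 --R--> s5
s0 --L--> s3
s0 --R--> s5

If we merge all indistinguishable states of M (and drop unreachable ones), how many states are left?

6

P0 = {s2,s3,s6,s8} | {s0,s1,s4,s5,s7}.
Split {s2,s3,s6,s8} by δ(·,L) → {s2,s6} and {s3,s8}.
Refine {s0,s1,s4,s5,s7} on symbol L: members go to different blocks, giving {s0,s4,s5} and {s1,s7}.
On input L, block {s3,s8} splits into {s3} and {s8}.
Refine {s0,s4,s5} on symbol L: members go to different blocks, giving {s0,s5} and {s4}.
No further refinement is possible. Final partition (6 blocks): {s2,s6} | {s0,s5} | {s3} | {s1,s7} | {s8} | {s4}.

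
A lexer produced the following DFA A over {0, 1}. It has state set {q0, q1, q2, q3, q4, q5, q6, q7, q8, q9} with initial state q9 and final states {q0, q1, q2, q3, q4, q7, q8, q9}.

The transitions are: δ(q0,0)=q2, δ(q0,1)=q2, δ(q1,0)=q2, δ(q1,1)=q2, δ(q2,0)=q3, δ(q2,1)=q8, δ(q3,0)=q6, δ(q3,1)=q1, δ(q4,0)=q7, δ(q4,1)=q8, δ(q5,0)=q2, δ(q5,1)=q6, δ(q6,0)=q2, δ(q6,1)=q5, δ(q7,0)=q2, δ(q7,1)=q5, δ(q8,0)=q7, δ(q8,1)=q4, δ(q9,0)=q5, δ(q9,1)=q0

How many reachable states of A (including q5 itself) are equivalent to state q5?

2

All states are reachable from the start state.
Start with accepting vs non-accepting: {q0,q1,q2,q3,q4,q7,q8,q9} | {q5,q6}.
Refine {q0,q1,q2,q3,q4,q7,q8,q9} on symbol 0: members go to different blocks, giving {q0,q1,q2,q4,q7,q8} and {q3,q9}.
On input 0, block {q0,q1,q2,q4,q7,q8} splits into {q0,q1,q4,q7,q8} and {q2}.
Split {q0,q1,q4,q7,q8} by δ(·,0) → {q0,q1,q7} and {q4,q8}.
On input 1, block {q0,q1,q7} splits into {q0,q1} and {q7}.
The partition is now stable with 6 blocks: {q0,q1} | {q5,q6} | {q3,q9} | {q2} | {q4,q8} | {q7}.
State q5 belongs to the block {q5,q6}, which has 2 states.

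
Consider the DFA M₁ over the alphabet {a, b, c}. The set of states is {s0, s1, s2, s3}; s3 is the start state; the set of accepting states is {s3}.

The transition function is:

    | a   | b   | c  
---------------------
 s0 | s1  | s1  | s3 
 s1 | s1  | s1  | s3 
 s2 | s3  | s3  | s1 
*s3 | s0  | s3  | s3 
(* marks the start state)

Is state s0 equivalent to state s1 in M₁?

First remove the unreachable states {s2}; 3 states remain.
Start with accepting vs non-accepting: {s3} | {s0,s1}.
No further refinement is possible. Final partition (2 blocks): {s3} | {s0,s1}.
s0 and s1 lie in the same block of the stable partition, so they are equivalent — no string distinguishes them.

Yes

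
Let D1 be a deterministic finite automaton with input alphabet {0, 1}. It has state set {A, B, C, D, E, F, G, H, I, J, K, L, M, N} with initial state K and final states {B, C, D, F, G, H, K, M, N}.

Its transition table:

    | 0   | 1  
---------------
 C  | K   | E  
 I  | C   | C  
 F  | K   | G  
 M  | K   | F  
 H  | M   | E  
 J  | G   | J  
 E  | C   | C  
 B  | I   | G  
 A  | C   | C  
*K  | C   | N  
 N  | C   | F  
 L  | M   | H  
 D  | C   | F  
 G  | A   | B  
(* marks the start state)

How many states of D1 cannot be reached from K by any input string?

5

No path from K leads to D, H, J, L, M; the other 9 states are all reachable.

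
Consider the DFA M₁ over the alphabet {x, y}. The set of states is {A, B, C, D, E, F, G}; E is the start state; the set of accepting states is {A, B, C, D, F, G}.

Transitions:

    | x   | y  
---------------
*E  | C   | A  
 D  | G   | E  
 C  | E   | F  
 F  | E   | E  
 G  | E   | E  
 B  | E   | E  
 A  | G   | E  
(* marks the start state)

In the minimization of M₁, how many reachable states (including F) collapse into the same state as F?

States {B,D} cannot be reached from the start state, so discard them.
P0 = {A,C,F,G} | {E}.
On input x, block {A,C,F,G} splits into {C,F,G} and {A}.
Refine {C,F,G} on symbol y: members go to different blocks, giving {F,G} and {C}.
The partition is now stable with 4 blocks: {F,G} | {E} | {A} | {C}.
State F belongs to the block {F,G}, which has 2 states.

2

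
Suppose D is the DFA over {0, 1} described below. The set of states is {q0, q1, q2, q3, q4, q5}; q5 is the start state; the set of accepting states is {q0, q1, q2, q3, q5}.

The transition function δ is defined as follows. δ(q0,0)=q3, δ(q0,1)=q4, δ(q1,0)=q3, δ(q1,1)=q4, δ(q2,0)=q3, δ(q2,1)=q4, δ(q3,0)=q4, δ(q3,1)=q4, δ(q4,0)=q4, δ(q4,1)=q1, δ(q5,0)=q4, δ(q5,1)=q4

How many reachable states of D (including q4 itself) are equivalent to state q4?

1

States {q0,q2} cannot be reached from the start state, so discard them.
Initial partition by acceptance: {q1,q3,q5} | {q4}.
Refine {q1,q3,q5} on symbol 0: members go to different blocks, giving {q3,q5} and {q1}.
No further refinement is possible. Final partition (3 blocks): {q3,q5} | {q4} | {q1}.
State q4 belongs to the block {q4}, which has 1 states.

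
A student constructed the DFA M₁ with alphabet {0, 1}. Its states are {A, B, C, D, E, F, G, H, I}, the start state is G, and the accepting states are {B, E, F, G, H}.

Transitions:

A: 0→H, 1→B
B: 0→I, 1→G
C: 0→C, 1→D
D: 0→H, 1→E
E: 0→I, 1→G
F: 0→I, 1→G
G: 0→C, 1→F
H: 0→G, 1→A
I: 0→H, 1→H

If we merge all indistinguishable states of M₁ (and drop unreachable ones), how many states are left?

6

All states are reachable from the start state.
Start with accepting vs non-accepting: {B,E,F,G,H} | {A,C,D,I}.
Refine {B,E,F,G,H} on symbol 0: members go to different blocks, giving {B,E,F,G} and {H}.
Refine {A,C,D,I} on symbol 0: members go to different blocks, giving {A,D,I} and {C}.
On input 0, block {B,E,F,G} splits into {B,E,F} and {G}.
On input 1, block {A,D,I} splits into {A,D} and {I}.
The partition is now stable with 6 blocks: {B,E,F} | {A,D} | {H} | {C} | {G} | {I}.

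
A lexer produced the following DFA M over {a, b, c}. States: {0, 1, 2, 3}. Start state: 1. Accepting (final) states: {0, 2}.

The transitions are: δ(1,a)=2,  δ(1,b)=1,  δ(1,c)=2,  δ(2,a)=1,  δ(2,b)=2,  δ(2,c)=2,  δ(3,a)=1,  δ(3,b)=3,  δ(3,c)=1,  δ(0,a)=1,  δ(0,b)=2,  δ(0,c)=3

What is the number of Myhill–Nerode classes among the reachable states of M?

2

Reachable states from the start: {1,2}. Unreachable: {0,3} — drop them.
Initial partition by acceptance: {2} | {1}.
The partition is now stable with 2 blocks: {2} | {1}.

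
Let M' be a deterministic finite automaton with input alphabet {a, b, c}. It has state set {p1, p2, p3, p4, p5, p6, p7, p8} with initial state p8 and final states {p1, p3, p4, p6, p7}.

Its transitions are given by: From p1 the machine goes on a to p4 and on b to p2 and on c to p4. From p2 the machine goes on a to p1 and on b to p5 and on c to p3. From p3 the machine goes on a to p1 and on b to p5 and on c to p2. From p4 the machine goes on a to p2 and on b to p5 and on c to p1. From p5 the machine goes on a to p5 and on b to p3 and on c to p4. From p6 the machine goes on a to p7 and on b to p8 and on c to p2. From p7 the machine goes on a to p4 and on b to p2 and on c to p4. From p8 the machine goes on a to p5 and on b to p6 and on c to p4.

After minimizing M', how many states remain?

5

Initial partition by acceptance: {p1,p3,p4,p6,p7} | {p2,p5,p8}.
Refine {p1,p3,p4,p6,p7} on symbol a: members go to different blocks, giving {p1,p3,p6,p7} and {p4}.
Refine {p1,p3,p6,p7} on symbol a: members go to different blocks, giving {p1,p7} and {p3,p6}.
On input a, block {p2,p5,p8} splits into {p5,p8} and {p2}.
Stable partition: {p1,p7} | {p5,p8} | {p4} | {p3,p6} | {p2} — 5 equivalence classes.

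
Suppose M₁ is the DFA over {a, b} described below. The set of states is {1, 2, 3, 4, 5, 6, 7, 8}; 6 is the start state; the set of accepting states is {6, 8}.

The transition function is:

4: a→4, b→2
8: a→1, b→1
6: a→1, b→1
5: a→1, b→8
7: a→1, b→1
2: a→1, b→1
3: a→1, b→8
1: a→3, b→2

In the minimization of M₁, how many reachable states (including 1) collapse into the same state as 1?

First remove the unreachable states {4,5,7}; 5 states remain.
Initial partition by acceptance: {6,8} | {1,2,3}.
On input b, block {1,2,3} splits into {1,2} and {3}.
On input a, block {1,2} splits into {1} and {2}.
Stable partition: {6,8} | {1} | {3} | {2} — 4 equivalence classes.
The equivalence class containing 1 is {1}, of size 1.

1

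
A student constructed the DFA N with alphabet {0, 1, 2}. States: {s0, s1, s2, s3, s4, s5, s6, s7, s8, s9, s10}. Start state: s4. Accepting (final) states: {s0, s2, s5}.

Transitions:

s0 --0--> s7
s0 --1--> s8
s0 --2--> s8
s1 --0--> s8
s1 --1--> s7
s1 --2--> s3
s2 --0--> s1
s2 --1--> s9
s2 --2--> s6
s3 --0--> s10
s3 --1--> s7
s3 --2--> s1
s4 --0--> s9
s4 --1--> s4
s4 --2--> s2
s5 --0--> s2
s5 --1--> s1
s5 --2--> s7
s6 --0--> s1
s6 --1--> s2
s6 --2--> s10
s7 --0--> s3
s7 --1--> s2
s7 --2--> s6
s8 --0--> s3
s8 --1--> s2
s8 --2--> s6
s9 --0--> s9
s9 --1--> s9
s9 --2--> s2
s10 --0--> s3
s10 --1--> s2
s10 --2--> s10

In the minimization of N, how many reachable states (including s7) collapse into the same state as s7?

4

Reachable states from the start: {s1,s2,s3,s4,s6,s7,s8,s9,s10}. Unreachable: {s0,s5} — drop them.
Initial partition by acceptance: {s2} | {s1,s3,s4,s6,s7,s8,s9,s10}.
On input 1, block {s1,s3,s4,s6,s7,s8,s9,s10} splits into {s1,s3,s4,s9} and {s6,s7,s8,s10}.
Refine {s1,s3,s4,s9} on symbol 0: members go to different blocks, giving {s1,s3} and {s4,s9}.
No further refinement is possible. Final partition (4 blocks): {s2} | {s1,s3} | {s6,s7,s8,s10} | {s4,s9}.
State s7 belongs to the block {s6,s7,s8,s10}, which has 4 states.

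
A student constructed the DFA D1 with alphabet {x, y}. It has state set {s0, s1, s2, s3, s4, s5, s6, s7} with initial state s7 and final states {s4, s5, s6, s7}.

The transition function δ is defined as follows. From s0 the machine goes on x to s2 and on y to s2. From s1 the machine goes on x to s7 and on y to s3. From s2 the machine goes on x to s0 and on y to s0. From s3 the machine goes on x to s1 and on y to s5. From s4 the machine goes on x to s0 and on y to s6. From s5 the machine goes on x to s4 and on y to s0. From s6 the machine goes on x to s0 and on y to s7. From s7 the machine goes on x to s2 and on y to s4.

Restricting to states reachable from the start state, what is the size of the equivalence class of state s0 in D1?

States {s1,s3,s5} cannot be reached from the start state, so discard them.
Initial partition by acceptance: {s4,s6,s7} | {s0,s2}.
The partition is now stable with 2 blocks: {s4,s6,s7} | {s0,s2}.
State s0 belongs to the block {s0,s2}, which has 2 states.

2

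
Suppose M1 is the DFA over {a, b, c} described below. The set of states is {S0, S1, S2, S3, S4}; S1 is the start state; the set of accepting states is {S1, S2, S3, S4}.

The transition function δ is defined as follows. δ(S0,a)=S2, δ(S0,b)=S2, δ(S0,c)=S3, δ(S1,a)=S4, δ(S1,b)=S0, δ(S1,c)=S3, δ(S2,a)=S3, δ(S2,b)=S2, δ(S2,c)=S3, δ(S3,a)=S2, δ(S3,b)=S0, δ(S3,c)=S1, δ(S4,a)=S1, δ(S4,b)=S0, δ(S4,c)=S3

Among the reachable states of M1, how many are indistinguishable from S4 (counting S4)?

2

Start with accepting vs non-accepting: {S1,S2,S3,S4} | {S0}.
On input b, block {S1,S2,S3,S4} splits into {S1,S3,S4} and {S2}.
On input a, block {S1,S3,S4} splits into {S1,S4} and {S3}.
Stable partition: {S1,S4} | {S0} | {S2} | {S3} — 4 equivalence classes.
The equivalence class containing S4 is {S1,S4}, of size 2.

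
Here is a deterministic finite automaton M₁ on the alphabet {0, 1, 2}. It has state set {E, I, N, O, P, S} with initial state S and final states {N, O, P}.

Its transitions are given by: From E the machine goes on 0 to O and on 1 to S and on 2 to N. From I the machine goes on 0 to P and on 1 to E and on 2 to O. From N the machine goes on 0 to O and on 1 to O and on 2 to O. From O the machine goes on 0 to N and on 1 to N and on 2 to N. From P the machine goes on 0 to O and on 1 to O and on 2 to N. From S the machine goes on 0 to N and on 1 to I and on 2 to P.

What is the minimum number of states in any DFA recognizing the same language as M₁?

2

All states are reachable from the start state.
P0 = {N,O,P} | {E,I,S}.
Stable partition: {N,O,P} | {E,I,S} — 2 equivalence classes.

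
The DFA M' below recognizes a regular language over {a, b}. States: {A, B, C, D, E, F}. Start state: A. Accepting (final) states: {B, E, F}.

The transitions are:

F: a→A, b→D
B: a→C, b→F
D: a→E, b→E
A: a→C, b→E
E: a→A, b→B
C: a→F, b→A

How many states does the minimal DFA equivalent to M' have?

6

All states are reachable from the start state.
Initial partition by acceptance: {B,E,F} | {A,C,D}.
Split {B,E,F} by δ(·,b) → {B,E} and {F}.
Split {B,E} by δ(·,b) → {B} and {E}.
Split {A,C,D} by δ(·,a) → {A} and {C} and {D}.
Stable partition: {B} | {A} | {F} | {E} | {C} | {D} — 6 equivalence classes.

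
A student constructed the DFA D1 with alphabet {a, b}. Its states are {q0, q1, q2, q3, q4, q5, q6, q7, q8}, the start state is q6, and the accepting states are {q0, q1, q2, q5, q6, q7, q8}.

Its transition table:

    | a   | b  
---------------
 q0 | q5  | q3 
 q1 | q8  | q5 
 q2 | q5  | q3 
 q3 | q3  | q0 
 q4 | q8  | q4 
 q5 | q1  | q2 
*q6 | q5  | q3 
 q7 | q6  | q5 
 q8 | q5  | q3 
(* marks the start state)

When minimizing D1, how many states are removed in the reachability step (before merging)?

Starting at q6 and following transitions, the reachable set is {q0, q1, q2, q3, q5, q6, q8}. That leaves q4, q7 unreachable — 2 in total.

2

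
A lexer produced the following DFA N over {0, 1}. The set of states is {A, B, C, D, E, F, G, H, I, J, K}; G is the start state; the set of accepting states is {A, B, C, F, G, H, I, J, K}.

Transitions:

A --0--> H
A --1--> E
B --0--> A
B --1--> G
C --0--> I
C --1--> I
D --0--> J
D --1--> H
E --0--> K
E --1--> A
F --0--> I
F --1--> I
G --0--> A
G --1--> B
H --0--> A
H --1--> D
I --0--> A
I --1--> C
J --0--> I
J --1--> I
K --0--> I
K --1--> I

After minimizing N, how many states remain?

Reachable states from the start: {A,B,C,D,E,G,H,I,J,K}. Unreachable: {F} — drop them.
Start with accepting vs non-accepting: {A,B,C,G,H,I,J,K} | {D,E}.
On input 1, block {A,B,C,G,H,I,J,K} splits into {B,C,G,I,J,K} and {A,H}.
Split {B,C,G,I,J,K} by δ(·,0) → {B,G,I} and {C,J,K}.
Refine {B,G,I} on symbol 1: members go to different blocks, giving {B,G} and {I}.
No further refinement is possible. Final partition (5 blocks): {B,G} | {D,E} | {A,H} | {C,J,K} | {I}.

5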